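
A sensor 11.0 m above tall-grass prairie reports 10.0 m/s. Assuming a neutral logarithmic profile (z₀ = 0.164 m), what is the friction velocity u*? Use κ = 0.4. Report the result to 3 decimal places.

u* ≈ 0.951 m/s

Log law: V(z) = (u*/κ) · ln(z/z₀) ⇒ u* = κ · V / ln(z/z₀)
u* = 0.4 × 10.0 / ln(11.0/0.164) = 0.4 × 10.0 / 4.2058
   = 4.0000 / 4.2058 = 0.9511 m/s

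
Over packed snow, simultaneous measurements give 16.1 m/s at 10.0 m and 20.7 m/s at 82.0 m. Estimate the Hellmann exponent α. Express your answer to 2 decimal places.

α ≈ 0.12

Power law: V₂/V₁ = (z₂/z₁)^α ⇒ α = ln(V₂/V₁) / ln(z₂/z₁)
α = ln(20.7/16.1) / ln(82.0/10.0) = ln(1.2857) / ln(8.2000)
  = 0.25131 / 2.10413 = 0.11944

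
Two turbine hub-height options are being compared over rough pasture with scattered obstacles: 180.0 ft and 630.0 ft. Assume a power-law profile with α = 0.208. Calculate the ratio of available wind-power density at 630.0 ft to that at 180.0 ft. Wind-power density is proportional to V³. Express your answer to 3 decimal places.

Speed ratio: V_B/V_A = (z_B/z_A)^α = (630.0/180.0)^0.208 = (3.5000)^0.208 = 1.29768
Power-density ratio: P_B/P_A = (V_B/V_A)³ = (1.29768)³ = 2.18524

2.185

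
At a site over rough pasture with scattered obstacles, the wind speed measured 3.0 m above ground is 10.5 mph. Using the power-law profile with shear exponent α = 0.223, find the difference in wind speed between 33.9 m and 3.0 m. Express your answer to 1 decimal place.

7.5 mph

Power law: V₂ = V₁ · (z₂/z₁)^α = 10.5 × (11.3000)^0.223 = 18.0312 mph
ΔV = 18.0312 − 10.5 = 7.5312 mph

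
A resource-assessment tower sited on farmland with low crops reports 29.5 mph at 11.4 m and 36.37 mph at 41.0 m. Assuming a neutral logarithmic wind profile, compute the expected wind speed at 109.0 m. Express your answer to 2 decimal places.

Log law: V ∝ ln(z/z₀). From the pair, with r = V₁/V₂ = 0.81111,
ln z₀ = (ln z₁ − r·ln z₂)/(1 − r) = (2.4336 − 0.81111×3.7136)/0.18889 = -3.0626 → z₀ = 0.04677 m
V₃ = V₁ · ln(z₃/z₀)/ln(z₁/z₀) = 29.5 × 7.7539/5.4962 = 41.6181 mph

41.62 mph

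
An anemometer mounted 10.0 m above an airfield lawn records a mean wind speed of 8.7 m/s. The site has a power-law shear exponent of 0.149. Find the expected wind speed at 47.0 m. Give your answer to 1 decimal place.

11.0 m/s

Power-law profile: V₂ = V₁ · (z₂/z₁)^α
V₂ = 8.7 × (47.0/10.0)^0.149 = 8.7 × (4.7000)^0.149
    = 8.7 × 1.2593 = 10.9562 m/s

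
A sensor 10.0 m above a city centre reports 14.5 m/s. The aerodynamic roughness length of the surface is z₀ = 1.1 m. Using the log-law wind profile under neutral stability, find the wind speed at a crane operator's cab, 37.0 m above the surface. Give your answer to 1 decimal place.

23.1 m/s

Log law: V(z) ∝ ln(z/z₀), so V₂/V₁ = ln(z₂/z₀) / ln(z₁/z₀).
ln(37.0/1.1) = 3.5156, ln(10.0/1.1) = 2.2073
V₂ = 14.5 × 3.5156/2.2073 = 14.5 × 1.5927 = 23.0947 m/s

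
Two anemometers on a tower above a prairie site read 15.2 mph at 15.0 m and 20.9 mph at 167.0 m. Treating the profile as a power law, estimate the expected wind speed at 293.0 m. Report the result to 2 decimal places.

22.51 mph

First find α: α = ln(V₂/V₁)/ln(z₂/z₁) = ln(20.9/15.2)/ln(167.0/15.0) = 0.31845/2.40994 = 0.1321
Extrapolate from 167.0 m to 293.0 m: V₃ = 20.9 × (293.0/167.0)^0.1321 = 20.9 × 1.0771 = 22.5117 mph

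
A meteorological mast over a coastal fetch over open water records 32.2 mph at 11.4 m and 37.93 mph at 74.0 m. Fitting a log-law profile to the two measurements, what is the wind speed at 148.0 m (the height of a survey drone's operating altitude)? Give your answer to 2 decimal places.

40.05 mph

Log law: V ∝ ln(z/z₀). From the pair, with r = V₁/V₂ = 0.84893,
ln z₀ = (ln z₁ − r·ln z₂)/(1 − r) = (2.4336 − 0.84893×4.3041)/0.15107 = -8.0775 → z₀ = 0.0003105 m
V₃ = V₁ · ln(z₃/z₀)/ln(z₁/z₀) = 32.2 × 13.0747/10.5111 = 40.0534 mph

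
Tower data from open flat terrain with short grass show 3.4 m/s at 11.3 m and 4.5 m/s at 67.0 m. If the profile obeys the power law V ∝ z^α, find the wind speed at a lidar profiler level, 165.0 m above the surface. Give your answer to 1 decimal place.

First find α: α = ln(V₂/V₁)/ln(z₂/z₁) = ln(4.5/3.4)/ln(67.0/11.3) = 0.28030/1.77989 = 0.1575
Extrapolate from 67.0 m to 165.0 m: V₃ = 4.5 × (165.0/67.0)^0.1575 = 4.5 × 1.1525 = 5.1862 m/s

5.2 m/s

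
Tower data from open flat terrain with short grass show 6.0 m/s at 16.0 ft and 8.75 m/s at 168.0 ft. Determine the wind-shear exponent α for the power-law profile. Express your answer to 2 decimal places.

Power law: V₂/V₁ = (z₂/z₁)^α ⇒ α = ln(V₂/V₁) / ln(z₂/z₁)
α = ln(8.75/6.0) / ln(168.0/16.0) = ln(1.4583) / ln(10.5000)
  = 0.37729 / 2.35138 = 0.16046

α ≈ 0.16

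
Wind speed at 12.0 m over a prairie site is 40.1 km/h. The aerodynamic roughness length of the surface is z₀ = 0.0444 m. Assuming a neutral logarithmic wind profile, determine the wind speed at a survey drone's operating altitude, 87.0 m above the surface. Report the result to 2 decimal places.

54.29 km/h

Log law: V(z) ∝ ln(z/z₀), so V₂/V₁ = ln(z₂/z₀) / ln(z₁/z₀).
ln(87.0/0.0444) = 7.5804, ln(12.0/0.0444) = 5.5994
V₂ = 40.1 × 7.5804/5.5994 = 40.1 × 1.3538 = 54.2868 km/h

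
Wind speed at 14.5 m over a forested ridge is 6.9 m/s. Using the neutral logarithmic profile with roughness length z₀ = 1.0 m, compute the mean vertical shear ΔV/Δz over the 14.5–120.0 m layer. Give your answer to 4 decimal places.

Log law: V₂ = V₁ · ln(z₂/z₀)/ln(z₁/z₀) = 6.9 × 4.7875/2.6741 = 12.3530 m/s
ΔV/Δz = (12.3530 − 6.9)/(120.0 − 14.5) = 5.4530/105.5000 = 0.05169 m/s/m

0.0517 m/s/m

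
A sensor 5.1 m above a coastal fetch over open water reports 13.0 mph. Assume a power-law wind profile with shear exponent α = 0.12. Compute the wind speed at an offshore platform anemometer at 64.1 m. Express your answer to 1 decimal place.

17.6 mph

Power-law profile: V₂ = V₁ · (z₂/z₁)^α
V₂ = 13.0 × (64.1/5.1)^0.12 = 13.0 × (12.5686)^0.12
    = 13.0 × 1.3549 = 17.6140 mph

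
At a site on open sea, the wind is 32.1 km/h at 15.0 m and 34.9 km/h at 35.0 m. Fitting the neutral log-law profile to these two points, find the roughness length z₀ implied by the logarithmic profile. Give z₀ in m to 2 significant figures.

z₀ ≈ 0.00091 m

Log law: V(z) ∝ ln(z/z₀). With r = V₁/V₂ = 32.1/34.9 = 0.91977,
r · ln(z₂/z₀) = ln(z₁/z₀) ⇒ ln z₀ = (ln z₁ − r·ln z₂)/(1 − r)
ln z₀ = (2.70805 − 0.91977×3.55535) / 0.08023 = -7.0056
z₀ = exp(-7.0056) = 0.0009068 m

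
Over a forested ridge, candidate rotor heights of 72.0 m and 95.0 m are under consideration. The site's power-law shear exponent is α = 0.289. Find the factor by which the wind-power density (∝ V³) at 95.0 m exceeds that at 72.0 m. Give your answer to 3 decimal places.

1.272

Speed ratio: V_B/V_A = (z_B/z_A)^α = (95.0/72.0)^0.289 = (1.3194)^0.289 = 1.08341
Power-density ratio: P_B/P_A = (V_B/V_A)³ = (1.08341)³ = 1.27168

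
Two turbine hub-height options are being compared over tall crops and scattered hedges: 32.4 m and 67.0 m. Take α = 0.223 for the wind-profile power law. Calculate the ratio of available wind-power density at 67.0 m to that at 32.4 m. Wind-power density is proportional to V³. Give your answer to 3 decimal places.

1.626

Speed ratio: V_B/V_A = (z_B/z_A)^α = (67.0/32.4)^0.223 = (2.0679)^0.223 = 1.17588
Power-density ratio: P_B/P_A = (V_B/V_A)³ = (1.17588)³ = 1.62588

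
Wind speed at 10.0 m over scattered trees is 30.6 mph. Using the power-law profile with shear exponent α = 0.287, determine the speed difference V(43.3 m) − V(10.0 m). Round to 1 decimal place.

16.0 mph

Power law: V₂ = V₁ · (z₂/z₁)^α = 30.6 × (4.3300)^0.287 = 46.6008 mph
ΔV = 46.6008 − 30.6 = 16.0008 mph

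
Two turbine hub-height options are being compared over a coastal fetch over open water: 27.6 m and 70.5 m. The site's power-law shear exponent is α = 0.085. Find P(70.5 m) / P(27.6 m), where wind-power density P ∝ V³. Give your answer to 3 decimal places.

Speed ratio: V_B/V_A = (z_B/z_A)^α = (70.5/27.6)^0.085 = (2.5543)^0.085 = 1.08298
Power-density ratio: P_B/P_A = (V_B/V_A)³ = (1.08298)³ = 1.27015

1.270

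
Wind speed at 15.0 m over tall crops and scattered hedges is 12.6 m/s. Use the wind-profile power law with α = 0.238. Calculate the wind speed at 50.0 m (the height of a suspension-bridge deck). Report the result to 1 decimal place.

Power-law profile: V₂ = V₁ · (z₂/z₁)^α
V₂ = 12.6 × (50.0/15.0)^0.238 = 12.6 × (3.3333)^0.238
    = 12.6 × 1.3318 = 16.7809 m/s

16.8 m/s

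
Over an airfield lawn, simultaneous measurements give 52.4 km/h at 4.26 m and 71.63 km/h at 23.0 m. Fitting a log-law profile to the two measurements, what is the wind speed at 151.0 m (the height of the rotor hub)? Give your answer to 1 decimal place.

93.1 km/h

Log law: V ∝ ln(z/z₀). From the pair, with r = V₁/V₂ = 0.73154,
ln z₀ = (ln z₁ − r·ln z₂)/(1 − r) = (1.4493 − 0.73154×3.1355)/0.26846 = -3.1455 → z₀ = 0.04304 m
V₃ = V₁ · ln(z₃/z₀)/ln(z₁/z₀) = 52.4 × 8.1628/4.5948 = 93.0902 km/h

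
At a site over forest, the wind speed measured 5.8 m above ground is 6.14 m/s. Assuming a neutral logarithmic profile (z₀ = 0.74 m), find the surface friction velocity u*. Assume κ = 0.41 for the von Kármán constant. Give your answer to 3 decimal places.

u* ≈ 1.223 m/s

Log law: V(z) = (u*/κ) · ln(z/z₀) ⇒ u* = κ · V / ln(z/z₀)
u* = 0.41 × 6.14 / ln(5.8/0.74) = 0.41 × 6.14 / 2.0590
   = 2.5174 / 2.0590 = 1.2227 m/s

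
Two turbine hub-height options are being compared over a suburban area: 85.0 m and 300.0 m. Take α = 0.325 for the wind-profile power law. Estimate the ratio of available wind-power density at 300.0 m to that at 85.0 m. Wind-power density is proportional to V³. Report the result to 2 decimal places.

Speed ratio: V_B/V_A = (z_B/z_A)^α = (300.0/85.0)^0.325 = (3.5294)^0.325 = 1.50662
Power-density ratio: P_B/P_A = (V_B/V_A)³ = (1.50662)³ = 3.41987

3.42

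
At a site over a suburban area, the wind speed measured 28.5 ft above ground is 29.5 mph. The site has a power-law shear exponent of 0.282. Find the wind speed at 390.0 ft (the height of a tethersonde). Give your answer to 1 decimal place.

Power-law profile: V₂ = V₁ · (z₂/z₁)^α
V₂ = 29.5 × (390.0/28.5)^0.282 = 29.5 × (13.6842)^0.282
    = 29.5 × 2.0913 = 61.6930 mph

61.7 mph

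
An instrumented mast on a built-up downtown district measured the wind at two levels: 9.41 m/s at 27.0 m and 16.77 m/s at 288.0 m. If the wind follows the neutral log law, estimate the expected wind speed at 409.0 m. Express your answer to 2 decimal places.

Log law: V ∝ ln(z/z₀). From the pair, with r = V₁/V₂ = 0.56112,
ln z₀ = (ln z₁ − r·ln z₂)/(1 − r) = (3.2958 − 0.56112×5.6630)/0.43888 = 0.2694 → z₀ = 1.309 m
V₃ = V₁ · ln(z₃/z₀)/ln(z₁/z₀) = 9.41 × 5.7443/3.0264 = 17.8606 m/s

17.86 m/s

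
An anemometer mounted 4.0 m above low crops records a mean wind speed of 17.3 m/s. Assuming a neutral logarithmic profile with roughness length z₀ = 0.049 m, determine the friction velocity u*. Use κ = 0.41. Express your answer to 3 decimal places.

u* ≈ 1.611 m/s

Log law: V(z) = (u*/κ) · ln(z/z₀) ⇒ u* = κ · V / ln(z/z₀)
u* = 0.41 × 17.3 / ln(4.0/0.049) = 0.41 × 17.3 / 4.4022
   = 7.0930 / 4.4022 = 1.6112 m/s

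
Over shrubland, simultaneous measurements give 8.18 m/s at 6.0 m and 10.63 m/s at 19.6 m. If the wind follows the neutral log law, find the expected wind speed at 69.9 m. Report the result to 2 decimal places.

Log law: V ∝ ln(z/z₀). From the pair, with r = V₁/V₂ = 0.76952,
ln z₀ = (ln z₁ − r·ln z₂)/(1 − r) = (1.7918 − 0.76952×2.9755)/0.23048 = -2.1606 → z₀ = 0.1153 m
V₃ = V₁ · ln(z₃/z₀)/ln(z₁/z₀) = 8.18 × 6.4076/3.9523 = 13.2616 m/s

13.26 m/s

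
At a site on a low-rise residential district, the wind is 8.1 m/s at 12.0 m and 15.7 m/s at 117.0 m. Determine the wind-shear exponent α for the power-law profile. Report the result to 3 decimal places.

α ≈ 0.291

Power law: V₂/V₁ = (z₂/z₁)^α ⇒ α = ln(V₂/V₁) / ln(z₂/z₁)
α = ln(15.7/8.1) / ln(117.0/12.0) = ln(1.9383) / ln(9.7500)
  = 0.66180 / 2.27727 = 0.29061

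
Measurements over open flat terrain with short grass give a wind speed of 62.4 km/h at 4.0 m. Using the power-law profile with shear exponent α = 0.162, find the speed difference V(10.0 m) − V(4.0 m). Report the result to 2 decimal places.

Power law: V₂ = V₁ · (z₂/z₁)^α = 62.4 × (2.5000)^0.162 = 72.3854 km/h
ΔV = 72.3854 − 62.4 = 9.9854 km/h

9.99 km/h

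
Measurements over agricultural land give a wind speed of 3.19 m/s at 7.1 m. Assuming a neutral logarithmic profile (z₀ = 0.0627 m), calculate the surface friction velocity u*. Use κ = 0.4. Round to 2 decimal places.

Log law: V(z) = (u*/κ) · ln(z/z₀) ⇒ u* = κ · V / ln(z/z₀)
u* = 0.4 × 3.19 / ln(7.1/0.0627) = 0.4 × 3.19 / 4.7295
   = 1.2760 / 4.7295 = 0.2698 m/s

u* ≈ 0.27 m/s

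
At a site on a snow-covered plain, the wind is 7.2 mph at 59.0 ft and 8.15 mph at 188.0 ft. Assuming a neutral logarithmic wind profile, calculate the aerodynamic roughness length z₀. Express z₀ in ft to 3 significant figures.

z₀ ≈ 0.00904 ft

Log law: V(z) ∝ ln(z/z₀). With r = V₁/V₂ = 7.2/8.15 = 0.88344,
r · ln(z₂/z₀) = ln(z₁/z₀) ⇒ ln z₀ = (ln z₁ − r·ln z₂)/(1 − r)
ln z₀ = (4.07754 − 0.88344×5.23644) / 0.11656 = -4.7057
z₀ = exp(-4.7057) = 0.009043 ft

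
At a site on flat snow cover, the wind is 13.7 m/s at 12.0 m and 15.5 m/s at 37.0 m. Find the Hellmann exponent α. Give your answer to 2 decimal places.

Power law: V₂/V₁ = (z₂/z₁)^α ⇒ α = ln(V₂/V₁) / ln(z₂/z₁)
α = ln(15.5/13.7) / ln(37.0/12.0) = ln(1.1314) / ln(3.0833)
  = 0.12344 / 1.12601 = 0.10963

α ≈ 0.11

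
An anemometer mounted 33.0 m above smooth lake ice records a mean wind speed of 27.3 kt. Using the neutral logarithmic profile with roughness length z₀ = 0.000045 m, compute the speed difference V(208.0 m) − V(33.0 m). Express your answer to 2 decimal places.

3.72 kt

Log law: V₂ = V₁ · ln(z₂/z₀)/ln(z₁/z₀) = 27.3 × 15.3464/13.5054 = 31.0215 kt
ΔV = 31.0215 − 27.3 = 3.7215 kt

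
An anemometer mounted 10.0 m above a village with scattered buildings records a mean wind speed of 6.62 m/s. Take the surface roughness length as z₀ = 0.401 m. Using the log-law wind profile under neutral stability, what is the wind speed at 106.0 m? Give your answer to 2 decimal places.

11.48 m/s

Log law: V(z) ∝ ln(z/z₀), so V₂/V₁ = ln(z₂/z₀) / ln(z₁/z₀).
ln(106.0/0.401) = 5.5772, ln(10.0/0.401) = 3.2164
V₂ = 6.62 × 5.5772/3.2164 = 6.62 × 1.7340 = 11.4791 m/s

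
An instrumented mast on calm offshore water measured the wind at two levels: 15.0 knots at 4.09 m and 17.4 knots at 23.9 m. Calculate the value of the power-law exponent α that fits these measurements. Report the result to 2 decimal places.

α ≈ 0.08

Power law: V₂/V₁ = (z₂/z₁)^α ⇒ α = ln(V₂/V₁) / ln(z₂/z₁)
α = ln(17.4/15.0) / ln(23.9/4.09) = ln(1.1600) / ln(5.8435)
  = 0.14842 / 1.76533 = 0.08407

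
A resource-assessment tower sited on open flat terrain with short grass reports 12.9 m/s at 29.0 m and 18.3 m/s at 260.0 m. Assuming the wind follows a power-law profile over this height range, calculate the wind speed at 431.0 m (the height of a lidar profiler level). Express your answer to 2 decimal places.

19.84 m/s

First find α: α = ln(V₂/V₁)/ln(z₂/z₁) = ln(18.3/12.9)/ln(260.0/29.0) = 0.34967/2.19339 = 0.1594
Extrapolate from 260.0 m to 431.0 m: V₃ = 18.3 × (431.0/260.0)^0.1594 = 18.3 × 1.0839 = 19.8356 m/s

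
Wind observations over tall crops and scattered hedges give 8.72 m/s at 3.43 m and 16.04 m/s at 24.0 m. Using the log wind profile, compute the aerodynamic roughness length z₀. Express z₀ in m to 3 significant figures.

z₀ ≈ 0.338 m

Log law: V(z) ∝ ln(z/z₀). With r = V₁/V₂ = 8.72/16.04 = 0.54364,
r · ln(z₂/z₀) = ln(z₁/z₀) ⇒ ln z₀ = (ln z₁ − r·ln z₂)/(1 − r)
ln z₀ = (1.23256 − 0.54364×3.17805) / 0.45636 = -1.0850
z₀ = exp(-1.0850) = 0.3379 m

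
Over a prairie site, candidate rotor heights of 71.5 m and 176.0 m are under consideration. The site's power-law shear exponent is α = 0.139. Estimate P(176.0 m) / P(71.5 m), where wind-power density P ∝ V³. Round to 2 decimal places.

1.46

Speed ratio: V_B/V_A = (z_B/z_A)^α = (176.0/71.5)^0.139 = (2.4615)^0.139 = 1.13339
Power-density ratio: P_B/P_A = (V_B/V_A)³ = (1.13339)³ = 1.45591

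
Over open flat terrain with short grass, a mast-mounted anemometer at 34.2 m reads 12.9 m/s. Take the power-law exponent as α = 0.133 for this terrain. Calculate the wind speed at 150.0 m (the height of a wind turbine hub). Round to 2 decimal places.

15.70 m/s

Power-law profile: V₂ = V₁ · (z₂/z₁)^α
V₂ = 12.9 × (150.0/34.2)^0.133 = 12.9 × (4.3860)^0.133
    = 12.9 × 1.2173 = 15.7031 m/s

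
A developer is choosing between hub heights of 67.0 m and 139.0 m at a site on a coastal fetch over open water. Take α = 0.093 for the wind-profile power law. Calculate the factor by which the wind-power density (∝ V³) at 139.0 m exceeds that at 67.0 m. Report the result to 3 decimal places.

Speed ratio: V_B/V_A = (z_B/z_A)^α = (139.0/67.0)^0.093 = (2.0746)^0.093 = 1.07023
Power-density ratio: P_B/P_A = (V_B/V_A)³ = (1.07023)³ = 1.22582

1.226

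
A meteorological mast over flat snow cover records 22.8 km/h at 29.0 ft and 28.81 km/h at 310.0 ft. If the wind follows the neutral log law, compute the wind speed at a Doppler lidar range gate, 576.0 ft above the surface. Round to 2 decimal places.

Log law: V ∝ ln(z/z₀). From the pair, with r = V₁/V₂ = 0.79139,
ln z₀ = (ln z₁ − r·ln z₂)/(1 − r) = (3.3673 − 0.79139×5.7366)/0.20861 = -5.6210 → z₀ = 0.003621 ft
V₃ = V₁ · ln(z₃/z₀)/ln(z₁/z₀) = 22.8 × 11.9771/8.9883 = 30.3815 km/h

30.38 km/h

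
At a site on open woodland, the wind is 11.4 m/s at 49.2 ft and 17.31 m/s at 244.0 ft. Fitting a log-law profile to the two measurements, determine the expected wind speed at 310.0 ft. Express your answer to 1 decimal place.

Log law: V ∝ ln(z/z₀). From the pair, with r = V₁/V₂ = 0.65858,
ln z₀ = (ln z₁ − r·ln z₂)/(1 − r) = (3.8959 − 0.65858×5.4972)/0.34142 = 0.8071 → z₀ = 2.241 ft
V₃ = V₁ · ln(z₃/z₀)/ln(z₁/z₀) = 11.4 × 4.9294/3.0888 = 18.1936 m/s

18.2 m/s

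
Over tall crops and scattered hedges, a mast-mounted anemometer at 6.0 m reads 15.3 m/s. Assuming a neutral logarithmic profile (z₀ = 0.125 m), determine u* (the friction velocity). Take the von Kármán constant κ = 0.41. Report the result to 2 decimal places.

Log law: V(z) = (u*/κ) · ln(z/z₀) ⇒ u* = κ · V / ln(z/z₀)
u* = 0.41 × 15.3 / ln(6.0/0.125) = 0.41 × 15.3 / 3.8712
   = 6.2730 / 3.8712 = 1.6204 m/s

u* ≈ 1.62 m/s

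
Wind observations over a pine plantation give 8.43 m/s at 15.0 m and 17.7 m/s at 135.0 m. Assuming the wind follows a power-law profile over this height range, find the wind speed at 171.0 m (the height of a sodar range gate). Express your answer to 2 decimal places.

First find α: α = ln(V₂/V₁)/ln(z₂/z₁) = ln(17.7/8.43)/ln(135.0/15.0) = 0.74177/2.19722 = 0.3376
Extrapolate from 135.0 m to 171.0 m: V₃ = 17.7 × (171.0/135.0)^0.3376 = 17.7 × 1.0831 = 19.1704 m/s

19.17 m/s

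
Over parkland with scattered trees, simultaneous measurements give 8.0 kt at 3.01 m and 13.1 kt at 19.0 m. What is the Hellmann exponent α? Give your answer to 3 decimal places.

Power law: V₂/V₁ = (z₂/z₁)^α ⇒ α = ln(V₂/V₁) / ln(z₂/z₁)
α = ln(13.1/8.0) / ln(19.0/3.01) = ln(1.6375) / ln(6.3123)
  = 0.49317 / 1.84250 = 0.26766

α ≈ 0.268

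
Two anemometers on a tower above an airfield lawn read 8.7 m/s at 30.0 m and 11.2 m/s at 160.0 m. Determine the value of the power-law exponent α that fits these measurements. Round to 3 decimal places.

α ≈ 0.151

Power law: V₂/V₁ = (z₂/z₁)^α ⇒ α = ln(V₂/V₁) / ln(z₂/z₁)
α = ln(11.2/8.7) / ln(160.0/30.0) = ln(1.2874) / ln(5.3333)
  = 0.25259 / 1.67398 = 0.15089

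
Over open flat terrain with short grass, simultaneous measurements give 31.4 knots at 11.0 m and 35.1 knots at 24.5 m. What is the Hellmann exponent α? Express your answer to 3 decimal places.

Power law: V₂/V₁ = (z₂/z₁)^α ⇒ α = ln(V₂/V₁) / ln(z₂/z₁)
α = ln(35.1/31.4) / ln(24.5/11.0) = ln(1.1178) / ln(2.2273)
  = 0.11139 / 0.80078 = 0.13911

α ≈ 0.139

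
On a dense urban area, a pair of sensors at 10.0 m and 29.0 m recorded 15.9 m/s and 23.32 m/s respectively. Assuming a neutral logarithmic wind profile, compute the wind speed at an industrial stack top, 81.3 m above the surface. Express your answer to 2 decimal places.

30.50 m/s

Log law: V ∝ ln(z/z₀). From the pair, with r = V₁/V₂ = 0.68182,
ln z₀ = (ln z₁ − r·ln z₂)/(1 − r) = (2.3026 − 0.68182×3.3673)/0.31818 = 0.0211 → z₀ = 1.021 m
V₃ = V₁ · ln(z₃/z₀)/ln(z₁/z₀) = 15.9 × 4.3771/2.2815 = 30.5040 m/s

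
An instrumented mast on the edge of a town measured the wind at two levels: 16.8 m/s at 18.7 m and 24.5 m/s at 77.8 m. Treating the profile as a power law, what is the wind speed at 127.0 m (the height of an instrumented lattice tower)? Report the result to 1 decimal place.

27.9 m/s

First find α: α = ln(V₂/V₁)/ln(z₂/z₁) = ln(24.5/16.8)/ln(77.8/18.7) = 0.37729/1.42562 = 0.2647
Extrapolate from 77.8 m to 127.0 m: V₃ = 24.5 × (127.0/77.8)^0.2647 = 24.5 × 1.1385 = 27.8927 m/s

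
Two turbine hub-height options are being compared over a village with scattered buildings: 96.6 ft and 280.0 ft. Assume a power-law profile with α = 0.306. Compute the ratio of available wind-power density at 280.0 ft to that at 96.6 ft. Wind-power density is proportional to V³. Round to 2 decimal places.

2.66

Speed ratio: V_B/V_A = (z_B/z_A)^α = (280.0/96.6)^0.306 = (2.8986)^0.306 = 1.38493
Power-density ratio: P_B/P_A = (V_B/V_A)³ = (1.38493)³ = 2.65633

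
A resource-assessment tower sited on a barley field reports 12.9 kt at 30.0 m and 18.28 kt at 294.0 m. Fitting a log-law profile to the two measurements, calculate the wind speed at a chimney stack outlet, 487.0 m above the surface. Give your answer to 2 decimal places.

Log law: V ∝ ln(z/z₀). From the pair, with r = V₁/V₂ = 0.70569,
ln z₀ = (ln z₁ − r·ln z₂)/(1 − r) = (3.4012 − 0.70569×5.6836)/0.29431 = -2.0714 → z₀ = 0.1260 m
V₃ = V₁ · ln(z₃/z₀)/ln(z₁/z₀) = 12.9 × 8.2597/5.4726 = 19.4696 kt

19.47 kt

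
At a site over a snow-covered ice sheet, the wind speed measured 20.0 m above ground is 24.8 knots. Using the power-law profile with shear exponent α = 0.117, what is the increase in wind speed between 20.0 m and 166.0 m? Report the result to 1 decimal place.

Power law: V₂ = V₁ · (z₂/z₁)^α = 24.8 × (8.3000)^0.117 = 31.7676 knots
ΔV = 31.7676 − 24.8 = 6.9676 knots

7.0 knots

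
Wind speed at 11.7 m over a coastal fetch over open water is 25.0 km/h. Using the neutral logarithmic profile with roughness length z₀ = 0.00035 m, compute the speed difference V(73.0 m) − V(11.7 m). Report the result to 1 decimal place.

Log law: V₂ = V₁ · ln(z₂/z₀)/ln(z₁/z₀) = 25.0 × 12.2480/10.4172 = 29.3939 km/h
ΔV = 29.3939 − 25.0 = 4.3939 km/h

4.4 km/h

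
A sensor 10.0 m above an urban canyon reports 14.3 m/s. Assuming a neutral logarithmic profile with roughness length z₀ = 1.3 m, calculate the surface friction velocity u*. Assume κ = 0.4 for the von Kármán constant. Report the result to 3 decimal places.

Log law: V(z) = (u*/κ) · ln(z/z₀) ⇒ u* = κ · V / ln(z/z₀)
u* = 0.4 × 14.3 / ln(10.0/1.3) = 0.4 × 14.3 / 2.0402
   = 5.7200 / 2.0402 = 2.8036 m/s

u* ≈ 2.804 m/s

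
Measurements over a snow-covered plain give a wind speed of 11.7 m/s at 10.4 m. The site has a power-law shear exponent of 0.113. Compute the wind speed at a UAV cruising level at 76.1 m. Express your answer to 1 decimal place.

Power-law profile: V₂ = V₁ · (z₂/z₁)^α
V₂ = 11.7 × (76.1/10.4)^0.113 = 11.7 × (7.3173)^0.113
    = 11.7 × 1.2522 = 14.6507 m/s

14.7 m/s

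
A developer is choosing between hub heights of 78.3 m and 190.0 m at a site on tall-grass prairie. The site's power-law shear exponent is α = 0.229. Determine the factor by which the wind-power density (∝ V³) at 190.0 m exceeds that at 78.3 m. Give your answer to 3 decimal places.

Speed ratio: V_B/V_A = (z_B/z_A)^α = (190.0/78.3)^0.229 = (2.4266)^0.229 = 1.22508
Power-density ratio: P_B/P_A = (V_B/V_A)³ = (1.22508)³ = 1.83861

1.839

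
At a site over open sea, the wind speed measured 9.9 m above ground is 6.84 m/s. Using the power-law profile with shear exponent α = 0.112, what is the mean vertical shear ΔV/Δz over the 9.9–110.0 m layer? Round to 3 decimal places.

Power law: V₂ = V₁ · (z₂/z₁)^α = 6.84 × (11.1111)^0.112 = 8.9574 m/s
ΔV/Δz = (8.9574 − 6.84)/(110.0 − 9.9) = 2.1174/100.1000 = 0.02115 m/s/m

0.021 m/s/m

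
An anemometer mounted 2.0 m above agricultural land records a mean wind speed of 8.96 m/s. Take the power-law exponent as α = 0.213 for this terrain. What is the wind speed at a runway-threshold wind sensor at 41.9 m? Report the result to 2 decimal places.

17.13 m/s

Power-law profile: V₂ = V₁ · (z₂/z₁)^α
V₂ = 8.96 × (41.9/2.0)^0.213 = 8.96 × (20.9500)^0.213
    = 8.96 × 1.9117 = 17.1285 m/s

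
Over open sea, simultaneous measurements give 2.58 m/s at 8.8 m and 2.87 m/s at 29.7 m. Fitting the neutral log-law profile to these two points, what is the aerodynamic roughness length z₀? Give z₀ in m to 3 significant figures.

Log law: V(z) ∝ ln(z/z₀). With r = V₁/V₂ = 2.58/2.87 = 0.89895,
r · ln(z₂/z₀) = ln(z₁/z₀) ⇒ ln z₀ = (ln z₁ − r·ln z₂)/(1 − r)
ln z₀ = (2.17475 − 0.89895×3.39115) / 0.10105 = -8.6470
z₀ = exp(-8.6470) = 0.0001757 m

z₀ ≈ 0.000176 m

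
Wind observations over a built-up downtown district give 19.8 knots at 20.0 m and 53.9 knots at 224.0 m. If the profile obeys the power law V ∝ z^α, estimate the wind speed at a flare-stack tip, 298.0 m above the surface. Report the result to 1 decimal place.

First find α: α = ln(V₂/V₁)/ln(z₂/z₁) = ln(53.9/19.8)/ln(224.0/20.0) = 1.00145/2.41591 = 0.4145
Extrapolate from 224.0 m to 298.0 m: V₃ = 53.9 × (298.0/224.0)^0.4145 = 53.9 × 1.1256 = 60.6703 knots

60.7 knots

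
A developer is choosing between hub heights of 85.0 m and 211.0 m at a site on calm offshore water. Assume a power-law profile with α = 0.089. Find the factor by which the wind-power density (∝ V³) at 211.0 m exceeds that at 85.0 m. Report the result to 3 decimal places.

Speed ratio: V_B/V_A = (z_B/z_A)^α = (211.0/85.0)^0.089 = (2.4824)^0.089 = 1.08428
Power-density ratio: P_B/P_A = (V_B/V_A)³ = (1.08428)³ = 1.27476

1.275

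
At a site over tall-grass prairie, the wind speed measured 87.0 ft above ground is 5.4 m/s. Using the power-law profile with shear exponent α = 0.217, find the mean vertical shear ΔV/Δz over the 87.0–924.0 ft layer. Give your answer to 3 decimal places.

0.004 m/s/ft

Power law: V₂ = V₁ · (z₂/z₁)^α = 5.4 × (10.6207)^0.217 = 9.0171 m/s
ΔV/Δz = (9.0171 − 5.4)/(924.0 − 87.0) = 3.6171/837.0000 = 0.00432 m/s/ft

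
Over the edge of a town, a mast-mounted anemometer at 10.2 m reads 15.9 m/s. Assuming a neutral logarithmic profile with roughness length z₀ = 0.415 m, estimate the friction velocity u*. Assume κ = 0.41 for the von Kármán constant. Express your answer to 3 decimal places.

u* ≈ 2.036 m/s

Log law: V(z) = (u*/κ) · ln(z/z₀) ⇒ u* = κ · V / ln(z/z₀)
u* = 0.41 × 15.9 / ln(10.2/0.415) = 0.41 × 15.9 / 3.2019
   = 6.5190 / 3.2019 = 2.0360 m/s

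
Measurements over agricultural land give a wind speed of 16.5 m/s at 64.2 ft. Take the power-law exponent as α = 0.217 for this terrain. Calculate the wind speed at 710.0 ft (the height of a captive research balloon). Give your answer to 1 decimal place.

Power-law profile: V₂ = V₁ · (z₂/z₁)^α
V₂ = 16.5 × (710.0/64.2)^0.217 = 16.5 × (11.0592)^0.217
    = 16.5 × 1.6846 = 27.7953 m/s

27.8 m/s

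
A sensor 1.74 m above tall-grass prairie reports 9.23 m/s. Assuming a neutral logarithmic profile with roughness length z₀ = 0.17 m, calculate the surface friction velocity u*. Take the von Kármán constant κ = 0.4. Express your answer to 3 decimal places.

Log law: V(z) = (u*/κ) · ln(z/z₀) ⇒ u* = κ · V / ln(z/z₀)
u* = 0.4 × 9.23 / ln(1.74/0.17) = 0.4 × 9.23 / 2.3258
   = 3.6920 / 2.3258 = 1.5874 m/s

u* ≈ 1.587 m/s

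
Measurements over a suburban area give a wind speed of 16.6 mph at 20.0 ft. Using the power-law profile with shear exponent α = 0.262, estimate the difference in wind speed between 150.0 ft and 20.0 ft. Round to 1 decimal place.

Power law: V₂ = V₁ · (z₂/z₁)^α = 16.6 × (7.5000)^0.262 = 28.1432 mph
ΔV = 28.1432 − 16.6 = 11.5432 mph

11.5 mph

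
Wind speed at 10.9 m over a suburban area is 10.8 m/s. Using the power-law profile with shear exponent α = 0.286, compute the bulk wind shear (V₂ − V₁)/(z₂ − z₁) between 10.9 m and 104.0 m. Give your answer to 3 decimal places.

0.105 m/s/m

Power law: V₂ = V₁ · (z₂/z₁)^α = 10.8 × (9.5413)^0.286 = 20.5869 m/s
ΔV/Δz = (20.5869 − 10.8)/(104.0 − 10.9) = 9.7869/93.1000 = 0.10512 m/s/m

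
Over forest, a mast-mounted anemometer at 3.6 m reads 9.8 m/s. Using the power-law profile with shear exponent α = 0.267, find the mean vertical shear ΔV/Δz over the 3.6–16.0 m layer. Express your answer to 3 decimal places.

Power law: V₂ = V₁ · (z₂/z₁)^α = 9.8 × (4.4444)^0.267 = 14.5946 m/s
ΔV/Δz = (14.5946 − 9.8)/(16.0 − 3.6) = 4.7946/12.4000 = 0.38666 m/s/m

0.387 m/s/m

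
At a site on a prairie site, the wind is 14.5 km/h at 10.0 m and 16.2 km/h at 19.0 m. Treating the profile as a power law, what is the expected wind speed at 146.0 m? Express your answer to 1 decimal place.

23.0 km/h

First find α: α = ln(V₂/V₁)/ln(z₂/z₁) = ln(16.2/14.5)/ln(19.0/10.0) = 0.11086/0.64185 = 0.1727
Extrapolate from 19.0 m to 146.0 m: V₃ = 16.2 × (146.0/19.0)^0.1727 = 16.2 × 1.4222 = 23.0398 km/h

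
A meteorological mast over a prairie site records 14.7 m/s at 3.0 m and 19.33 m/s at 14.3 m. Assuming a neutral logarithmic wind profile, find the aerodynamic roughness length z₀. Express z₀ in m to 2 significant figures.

Log law: V(z) ∝ ln(z/z₀). With r = V₁/V₂ = 14.7/19.33 = 0.76048,
r · ln(z₂/z₀) = ln(z₁/z₀) ⇒ ln z₀ = (ln z₁ − r·ln z₂)/(1 − r)
ln z₀ = (1.09861 − 0.76048×2.66026) / 0.23952 = -3.8595
z₀ = exp(-3.8595) = 0.02108 m

z₀ ≈ 0.021 m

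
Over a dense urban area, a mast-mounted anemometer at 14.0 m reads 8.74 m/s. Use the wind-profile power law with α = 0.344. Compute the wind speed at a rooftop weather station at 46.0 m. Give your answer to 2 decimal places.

13.16 m/s

Power-law profile: V₂ = V₁ · (z₂/z₁)^α
V₂ = 8.74 × (46.0/14.0)^0.344 = 8.74 × (3.2857)^0.344
    = 8.74 × 1.5056 = 13.1593 m/s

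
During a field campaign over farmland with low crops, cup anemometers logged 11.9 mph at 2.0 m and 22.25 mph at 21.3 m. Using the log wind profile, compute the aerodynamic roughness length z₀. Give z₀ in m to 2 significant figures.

Log law: V(z) ∝ ln(z/z₀). With r = V₁/V₂ = 11.9/22.25 = 0.53483,
r · ln(z₂/z₀) = ln(z₁/z₀) ⇒ ln z₀ = (ln z₁ − r·ln z₂)/(1 − r)
ln z₀ = (0.69315 − 0.53483×3.05871) / 0.46517 = -2.0267
z₀ = exp(-2.0267) = 0.1318 m

z₀ ≈ 0.13 m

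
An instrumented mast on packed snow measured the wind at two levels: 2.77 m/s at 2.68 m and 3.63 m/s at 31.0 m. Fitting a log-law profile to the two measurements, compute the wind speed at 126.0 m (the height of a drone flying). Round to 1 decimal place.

4.1 m/s

Log law: V ∝ ln(z/z₀). From the pair, with r = V₁/V₂ = 0.76309,
ln z₀ = (ln z₁ − r·ln z₂)/(1 − r) = (0.9858 − 0.76309×3.4340)/0.23691 = -6.8996 → z₀ = 0.001008 m
V₃ = V₁ · ln(z₃/z₀)/ln(z₁/z₀) = 2.77 × 11.7359/7.8854 = 4.1226 m/s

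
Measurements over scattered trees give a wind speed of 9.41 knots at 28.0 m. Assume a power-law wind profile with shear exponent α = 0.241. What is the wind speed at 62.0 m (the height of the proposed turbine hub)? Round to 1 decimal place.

11.4 knots

Power-law profile: V₂ = V₁ · (z₂/z₁)^α
V₂ = 9.41 × (62.0/28.0)^0.241 = 9.41 × (2.2143)^0.241
    = 9.41 × 1.2112 = 11.3970 knots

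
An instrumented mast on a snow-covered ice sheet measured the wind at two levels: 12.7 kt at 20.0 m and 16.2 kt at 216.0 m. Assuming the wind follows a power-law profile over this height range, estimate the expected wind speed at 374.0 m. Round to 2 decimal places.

First find α: α = ln(V₂/V₁)/ln(z₂/z₁) = ln(16.2/12.7)/ln(216.0/20.0) = 0.24341/2.37955 = 0.1023
Extrapolate from 216.0 m to 374.0 m: V₃ = 16.2 × (374.0/216.0)^0.1023 = 16.2 × 1.0578 = 17.1358 kt

17.14 kt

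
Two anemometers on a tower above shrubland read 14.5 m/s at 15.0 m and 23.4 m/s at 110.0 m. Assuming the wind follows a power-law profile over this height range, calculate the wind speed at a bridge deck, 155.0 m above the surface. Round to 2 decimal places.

First find α: α = ln(V₂/V₁)/ln(z₂/z₁) = ln(23.4/14.5)/ln(110.0/15.0) = 0.47859/1.99243 = 0.2402
Extrapolate from 110.0 m to 155.0 m: V₃ = 23.4 × (155.0/110.0)^0.2402 = 23.4 × 1.0859 = 25.4092 m/s

25.41 m/s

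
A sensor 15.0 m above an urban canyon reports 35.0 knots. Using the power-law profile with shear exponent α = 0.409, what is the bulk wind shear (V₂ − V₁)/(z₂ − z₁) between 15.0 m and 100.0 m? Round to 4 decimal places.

Power law: V₂ = V₁ · (z₂/z₁)^α = 35.0 × (6.6667)^0.409 = 76.0408 knots
ΔV/Δz = (76.0408 − 35.0)/(100.0 − 15.0) = 41.0408/85.0000 = 0.48283 knots/m

0.4828 knots/m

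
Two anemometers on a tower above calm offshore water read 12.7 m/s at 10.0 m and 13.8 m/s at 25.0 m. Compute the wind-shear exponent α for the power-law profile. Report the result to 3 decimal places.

Power law: V₂/V₁ = (z₂/z₁)^α ⇒ α = ln(V₂/V₁) / ln(z₂/z₁)
α = ln(13.8/12.7) / ln(25.0/10.0) = ln(1.0866) / ln(2.5000)
  = 0.08307 / 0.91629 = 0.09066

α ≈ 0.091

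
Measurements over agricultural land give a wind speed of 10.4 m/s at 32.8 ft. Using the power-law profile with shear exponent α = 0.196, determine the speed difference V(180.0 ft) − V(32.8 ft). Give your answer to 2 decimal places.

Power law: V₂ = V₁ · (z₂/z₁)^α = 10.4 × (5.4878)^0.196 = 14.5196 m/s
ΔV = 14.5196 − 10.4 = 4.1196 m/s

4.12 m/s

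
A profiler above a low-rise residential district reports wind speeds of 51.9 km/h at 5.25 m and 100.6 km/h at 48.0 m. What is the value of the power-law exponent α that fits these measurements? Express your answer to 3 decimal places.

α ≈ 0.299

Power law: V₂/V₁ = (z₂/z₁)^α ⇒ α = ln(V₂/V₁) / ln(z₂/z₁)
α = ln(100.6/51.9) / ln(48.0/5.25) = ln(1.9383) / ln(9.1429)
  = 0.66183 / 2.21297 = 0.29907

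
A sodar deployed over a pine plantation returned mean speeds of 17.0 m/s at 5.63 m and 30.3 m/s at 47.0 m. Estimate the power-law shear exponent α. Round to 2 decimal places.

Power law: V₂/V₁ = (z₂/z₁)^α ⇒ α = ln(V₂/V₁) / ln(z₂/z₁)
α = ln(30.3/17.0) / ln(47.0/5.63) = ln(1.7824) / ln(8.3481)
  = 0.57793 / 2.12204 = 0.27235

α ≈ 0.27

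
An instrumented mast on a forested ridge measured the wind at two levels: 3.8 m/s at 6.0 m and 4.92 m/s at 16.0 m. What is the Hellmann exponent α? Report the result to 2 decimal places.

α ≈ 0.26

Power law: V₂/V₁ = (z₂/z₁)^α ⇒ α = ln(V₂/V₁) / ln(z₂/z₁)
α = ln(4.92/3.8) / ln(16.0/6.0) = ln(1.2947) / ln(2.6667)
  = 0.25831 / 0.98083 = 0.26336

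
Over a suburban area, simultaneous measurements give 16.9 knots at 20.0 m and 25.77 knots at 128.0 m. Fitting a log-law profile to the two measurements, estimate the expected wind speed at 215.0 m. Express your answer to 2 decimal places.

Log law: V ∝ ln(z/z₀). From the pair, with r = V₁/V₂ = 0.65580,
ln z₀ = (ln z₁ − r·ln z₂)/(1 − r) = (2.9957 − 0.65580×4.8520)/0.34420 = -0.5411 → z₀ = 0.5821 m
V₃ = V₁ · ln(z₃/z₀)/ln(z₁/z₀) = 16.9 × 5.9117/3.5368 = 28.2481 knots

28.25 knots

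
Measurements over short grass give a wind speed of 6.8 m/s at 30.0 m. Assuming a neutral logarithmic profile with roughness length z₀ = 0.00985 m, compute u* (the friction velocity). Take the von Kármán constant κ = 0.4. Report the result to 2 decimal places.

Log law: V(z) = (u*/κ) · ln(z/z₀) ⇒ u* = κ · V / ln(z/z₀)
u* = 0.4 × 6.8 / ln(30.0/0.00985) = 0.4 × 6.8 / 8.0215
   = 2.7200 / 8.0215 = 0.3391 m/s

u* ≈ 0.34 m/s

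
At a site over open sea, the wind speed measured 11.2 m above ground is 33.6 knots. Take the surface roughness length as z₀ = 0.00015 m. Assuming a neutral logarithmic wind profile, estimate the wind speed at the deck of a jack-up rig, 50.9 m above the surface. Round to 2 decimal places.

38.13 knots

Log law: V(z) ∝ ln(z/z₀), so V₂/V₁ = ln(z₂/z₀) / ln(z₁/z₀).
ln(50.9/0.00015) = 12.7347, ln(11.2/0.00015) = 11.2208
V₂ = 33.6 × 12.7347/11.2208 = 33.6 × 1.1349 = 38.1334 knots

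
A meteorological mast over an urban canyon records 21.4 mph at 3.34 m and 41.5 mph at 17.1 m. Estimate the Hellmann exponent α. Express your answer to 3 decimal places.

Power law: V₂/V₁ = (z₂/z₁)^α ⇒ α = ln(V₂/V₁) / ln(z₂/z₁)
α = ln(41.5/21.4) / ln(17.1/3.34) = ln(1.9393) / ln(5.1198)
  = 0.66230 / 1.63311 = 0.40555

α ≈ 0.406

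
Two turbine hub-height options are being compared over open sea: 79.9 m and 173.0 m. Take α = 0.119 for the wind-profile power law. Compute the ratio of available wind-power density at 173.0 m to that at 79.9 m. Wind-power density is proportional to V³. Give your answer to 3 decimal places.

Speed ratio: V_B/V_A = (z_B/z_A)^α = (173.0/79.9)^0.119 = (2.1652)^0.119 = 1.09629
Power-density ratio: P_B/P_A = (V_B/V_A)³ = (1.09629)³ = 1.31757

1.318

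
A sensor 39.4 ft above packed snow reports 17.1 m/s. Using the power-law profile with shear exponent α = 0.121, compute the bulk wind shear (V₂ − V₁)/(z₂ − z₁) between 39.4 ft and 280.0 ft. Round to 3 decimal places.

Power law: V₂ = V₁ · (z₂/z₁)^α = 17.1 × (7.1066)^0.121 = 21.6794 m/s
ΔV/Δz = (21.6794 − 17.1)/(280.0 − 39.4) = 4.5794/240.6000 = 0.01903 m/s/ft

0.019 m/s/ft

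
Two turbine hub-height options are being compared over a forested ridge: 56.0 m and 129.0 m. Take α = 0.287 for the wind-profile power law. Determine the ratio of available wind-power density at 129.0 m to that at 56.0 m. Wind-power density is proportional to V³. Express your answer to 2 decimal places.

Speed ratio: V_B/V_A = (z_B/z_A)^α = (129.0/56.0)^0.287 = (2.3036)^0.287 = 1.27060
Power-density ratio: P_B/P_A = (V_B/V_A)³ = (1.27060)³ = 2.05129

2.05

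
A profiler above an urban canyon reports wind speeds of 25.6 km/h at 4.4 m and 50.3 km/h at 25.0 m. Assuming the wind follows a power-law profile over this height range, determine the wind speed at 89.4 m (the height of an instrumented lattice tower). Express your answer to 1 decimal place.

First find α: α = ln(V₂/V₁)/ln(z₂/z₁) = ln(50.3/25.6)/ln(25.0/4.4) = 0.67541/1.73727 = 0.3888
Extrapolate from 25.0 m to 89.4 m: V₃ = 50.3 × (89.4/25.0)^0.3888 = 50.3 × 1.6412 = 82.5499 km/h

82.5 km/h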